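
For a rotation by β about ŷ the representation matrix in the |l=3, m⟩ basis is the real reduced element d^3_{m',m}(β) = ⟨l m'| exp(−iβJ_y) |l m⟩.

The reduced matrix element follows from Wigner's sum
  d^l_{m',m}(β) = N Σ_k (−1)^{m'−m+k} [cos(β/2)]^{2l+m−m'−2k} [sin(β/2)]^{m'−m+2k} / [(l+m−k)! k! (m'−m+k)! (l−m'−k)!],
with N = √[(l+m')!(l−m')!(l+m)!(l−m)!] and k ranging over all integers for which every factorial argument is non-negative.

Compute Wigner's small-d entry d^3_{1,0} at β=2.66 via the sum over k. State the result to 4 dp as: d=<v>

d^3_{1,0}(β=2.66) via Wigner's sum:
With c≡cos(β/2)=0.238476 and s≡sin(β/2)=0.971148, N=[24·2·6·6]^{1/2}=41.569219
k: max(0,(0)−(1))=0 … min(3+(0),3−(1))=2
  k=0: (−1)^1·41.5692/(12)·0.2385^5·0.9711^1 = -0.002595
  k=1: (−1)^2·41.5692/(4)·0.2385^3·0.9711^3 = +0.129093
  k=2: (−1)^3·41.5692/(12)·0.2385^1·0.9711^5 = -0.713614
d^3_{1,0}(2.66) = -0.002595 +0.129093 -0.713614 = -0.587116

d=-0.5871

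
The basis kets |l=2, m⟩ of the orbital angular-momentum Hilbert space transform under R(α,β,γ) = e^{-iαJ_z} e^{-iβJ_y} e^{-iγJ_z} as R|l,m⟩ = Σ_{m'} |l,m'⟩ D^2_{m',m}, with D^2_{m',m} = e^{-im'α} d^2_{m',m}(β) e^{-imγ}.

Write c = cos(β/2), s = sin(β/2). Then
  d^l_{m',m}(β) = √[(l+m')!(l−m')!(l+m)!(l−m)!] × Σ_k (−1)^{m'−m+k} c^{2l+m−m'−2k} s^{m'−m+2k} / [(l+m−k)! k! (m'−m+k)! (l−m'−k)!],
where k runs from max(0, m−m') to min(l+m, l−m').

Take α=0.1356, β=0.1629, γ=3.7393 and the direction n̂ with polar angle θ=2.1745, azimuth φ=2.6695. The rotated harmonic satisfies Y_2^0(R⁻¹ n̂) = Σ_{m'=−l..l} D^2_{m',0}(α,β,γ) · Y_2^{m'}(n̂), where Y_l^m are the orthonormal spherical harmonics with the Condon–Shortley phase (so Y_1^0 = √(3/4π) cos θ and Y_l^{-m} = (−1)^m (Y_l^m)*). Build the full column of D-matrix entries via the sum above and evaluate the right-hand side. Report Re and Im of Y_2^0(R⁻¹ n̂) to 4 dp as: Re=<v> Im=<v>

Need the full column D^2_{m',0} for m'=−2..2 at α=0.1356, β=0.1629, γ=3.7393.
cos(β/2)=0.996685, sin(β/2)=0.081360
d^2_{-2,0}: single k=2 term ⇒ +0.016107;  D = +0.015518+0.004315i
d^2_{-1,0}: k∈[1..2] ⇒ +0.197315 -0.001315 = +0.196000;  D = +0.194201+0.026496i
d^2_{0,0}: k∈[0..2] ⇒ +0.986805 -0.026303 +0.000044 = +0.960546;  D = +0.960546+0.000000i
d^2_{1,0}: k∈[0..1] ⇒ -0.197315 +0.001315 = -0.196000;  D = -0.194201+0.026496i
d^2_{2,0}: single k=0 term ⇒ +0.016107;  D = +0.015518-0.004315i
Y_2^{m'}(θ=2.1745,φ=2.6695) and Σ D·Y over m':
  (+0.0155+0.0043i)·(+0.1535+0.2121i)  (+0.1942+0.0265i)·(+0.3216+0.1642i)  (+0.9605+0.0000i)·(-0.0105+0.0000i)  (-0.1942+0.0265i)·(-0.3216+0.1642i)  (+0.0155-0.0043i)·(+0.1535-0.2121i)
Y_2^0(R⁻¹ n̂) = +0.109080-0.000000i

Re=0.1091 Im=0.0000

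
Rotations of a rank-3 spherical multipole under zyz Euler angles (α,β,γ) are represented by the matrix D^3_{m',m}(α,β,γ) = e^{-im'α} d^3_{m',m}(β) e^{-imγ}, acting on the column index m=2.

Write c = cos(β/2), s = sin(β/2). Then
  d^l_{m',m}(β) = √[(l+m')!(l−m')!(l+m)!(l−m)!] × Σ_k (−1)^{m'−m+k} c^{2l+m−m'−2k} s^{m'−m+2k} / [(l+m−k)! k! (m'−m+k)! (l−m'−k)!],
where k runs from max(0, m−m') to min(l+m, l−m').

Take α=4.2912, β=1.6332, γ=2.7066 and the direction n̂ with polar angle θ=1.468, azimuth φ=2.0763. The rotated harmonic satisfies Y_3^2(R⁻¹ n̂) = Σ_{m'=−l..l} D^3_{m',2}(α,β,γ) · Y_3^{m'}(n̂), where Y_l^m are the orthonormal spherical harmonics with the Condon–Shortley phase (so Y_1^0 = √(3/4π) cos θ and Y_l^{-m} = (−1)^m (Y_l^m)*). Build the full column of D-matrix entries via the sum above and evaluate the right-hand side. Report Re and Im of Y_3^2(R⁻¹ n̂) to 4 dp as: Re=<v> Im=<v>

Re=0.2983 Im=0.2546

Need the full column D^3_{m',2} for m'=−3..3 at α=4.2912, β=1.6332, γ=2.7066.
cos(β/2)=0.684703, sin(β/2)=0.728822
d^3_{-3,2}: single k=5 term ⇒ +0.344894;  D = +0.132266+0.318524i
d^3_{-2,2}: k∈[4..5] ⇒ +0.661395 -0.149875 = +0.511520;  D = -0.511325-0.014120i
d^3_{-1,2}: k∈[3..4] ⇒ +0.785962 -0.445256 = +0.340706;  D = +0.147826-0.306966i
d^3_{0,2}: k∈[2..3] ⇒ +0.639459 -0.724522 = -0.085062;  D = -0.054851-0.065015i
d^3_{1,2}: k∈[1..2] ⇒ +0.346843 -0.785962 = -0.439119;  D = +0.422063-0.121193i
d^3_{2,2}: k∈[0..1] ⇒ +0.103042 -0.583744 = -0.480702;  D = -0.067824+0.475893i
d^3_{3,2}: single k=0 term ⇒ -0.268664;  D = -0.227232-0.143337i
Y_3^{m'}(θ=1.468,φ=2.0763) and Σ D·Y over m':
  (+0.1323+0.3185i)·(+0.4100+0.0223i)  (-0.5113-0.0141i)·(-0.0551+0.0879i)  (+0.1478-0.3070i)·(+0.1475+0.2665i)  (-0.0549-0.0650i)·(-0.1129+0.0000i)  (+0.4221-0.1212i)·(-0.1475+0.2665i)  (-0.0678+0.4759i)·(-0.0551-0.0879i)  (-0.2272-0.1433i)·(-0.4100+0.0223i)
Y_3^2(R⁻¹ n̂) = +0.298340+0.254620i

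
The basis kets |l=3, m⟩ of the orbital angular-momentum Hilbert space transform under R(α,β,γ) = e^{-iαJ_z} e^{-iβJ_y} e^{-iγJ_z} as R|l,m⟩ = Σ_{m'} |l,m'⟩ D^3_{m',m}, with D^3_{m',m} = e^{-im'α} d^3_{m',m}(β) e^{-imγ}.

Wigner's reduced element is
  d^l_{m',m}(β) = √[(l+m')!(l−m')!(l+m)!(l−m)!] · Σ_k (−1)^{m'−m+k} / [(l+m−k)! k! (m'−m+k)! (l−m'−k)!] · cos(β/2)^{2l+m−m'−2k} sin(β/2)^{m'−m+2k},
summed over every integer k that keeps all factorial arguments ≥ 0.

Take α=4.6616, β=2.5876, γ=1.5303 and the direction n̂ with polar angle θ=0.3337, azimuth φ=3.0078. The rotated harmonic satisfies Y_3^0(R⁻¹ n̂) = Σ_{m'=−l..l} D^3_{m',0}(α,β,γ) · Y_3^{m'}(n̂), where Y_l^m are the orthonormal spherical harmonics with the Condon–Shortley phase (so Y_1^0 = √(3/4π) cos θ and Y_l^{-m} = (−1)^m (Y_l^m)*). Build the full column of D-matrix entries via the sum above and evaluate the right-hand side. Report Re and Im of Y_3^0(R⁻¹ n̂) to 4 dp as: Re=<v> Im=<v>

Re=-0.1050 Im=0.0000

Need the full column D^3_{m',0} for m'=−3..3 at α=4.6616, β=2.5876, γ=1.5303.
cos(β/2)=0.273468, sin(β/2)=0.961881
d^3_{-3,0}: single k=3 term ⇒ +0.081395;  D = +0.012354+0.080452i
d^3_{-2,0}: k∈[2..3] ⇒ +0.028342 -0.350638 = -0.322296;  D = +0.320634-0.032682i
d^3_{-1,0}: k∈[1..3] ⇒ +0.005096 -0.189145 +0.780017 = +0.595968;  D = -0.030256-0.595199i
d^3_{0,0}: k∈[0..3] ⇒ +0.000418 -0.046570 +0.576156 -0.792006 = -0.262002;  D = -0.262002+0.000000i
d^3_{1,0}: k∈[0..2] ⇒ -0.005096 +0.189145 -0.780017 = -0.595968;  D = +0.030256-0.595199i
d^3_{2,0}: k∈[0..1] ⇒ +0.028342 -0.350638 = -0.322296;  D = +0.320634+0.032682i
d^3_{3,0}: single k=0 term ⇒ -0.081395;  D = -0.012354+0.080452i
Y_3^{m'}(θ=0.3337,φ=3.0078) and Σ D·Y over m':
  (+0.0124+0.0805i)·(-0.0135-0.0057i)  (+0.3206-0.0327i)·(+0.0999+0.0274i)  (-0.0303-0.5952i)·(-0.3634-0.0489i)  (-0.2620+0.0000i)·(+0.5160+0.0000i)  (+0.0303-0.5952i)·(+0.3634-0.0489i)  (+0.3206+0.0327i)·(+0.0999-0.0274i)  (-0.0124+0.0805i)·(+0.0135-0.0057i)
Y_3^0(R⁻¹ n̂) = -0.104991+0.000000i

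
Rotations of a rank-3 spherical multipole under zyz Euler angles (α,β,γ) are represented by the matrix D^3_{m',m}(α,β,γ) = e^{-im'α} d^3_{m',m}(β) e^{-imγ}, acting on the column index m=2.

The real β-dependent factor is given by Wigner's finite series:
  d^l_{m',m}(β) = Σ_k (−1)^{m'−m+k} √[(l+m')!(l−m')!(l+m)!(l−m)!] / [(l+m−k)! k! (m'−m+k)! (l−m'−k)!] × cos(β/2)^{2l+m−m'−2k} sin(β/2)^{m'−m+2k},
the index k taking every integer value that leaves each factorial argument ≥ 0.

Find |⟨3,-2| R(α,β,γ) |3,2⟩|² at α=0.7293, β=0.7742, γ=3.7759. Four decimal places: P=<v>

P=0.0071

D^3_{-2,2}(0.7293,0.7742,3.7759) = e^{-i·-2·0.7293}·d^3_{-2,2}(0.7742)·e^{-i·2·3.7759}. Compute d first:
With c≡cos(β/2)=0.926008 and s≡sin(β/2)=0.377505, N=[1·120·120·1]^{1/2}=120.000000
k∈{4,5} keeps every argument non-negative
  k=4: (−1)^0·120.0000/(24)·0.9260^2·0.3775^4 = +0.087074
  k=5: (−1)^1·120.0000/(120)·0.9260^0·0.3775^6 = -0.002894
d^3_{-2,2}(0.7742) = +0.087074 -0.002894 = +0.084180
|D^3_{-2,2}|² = |d^3_{-2,2}(β)|² = (+0.084180)² = 0.007086 (the z-rotation phases have unit modulus)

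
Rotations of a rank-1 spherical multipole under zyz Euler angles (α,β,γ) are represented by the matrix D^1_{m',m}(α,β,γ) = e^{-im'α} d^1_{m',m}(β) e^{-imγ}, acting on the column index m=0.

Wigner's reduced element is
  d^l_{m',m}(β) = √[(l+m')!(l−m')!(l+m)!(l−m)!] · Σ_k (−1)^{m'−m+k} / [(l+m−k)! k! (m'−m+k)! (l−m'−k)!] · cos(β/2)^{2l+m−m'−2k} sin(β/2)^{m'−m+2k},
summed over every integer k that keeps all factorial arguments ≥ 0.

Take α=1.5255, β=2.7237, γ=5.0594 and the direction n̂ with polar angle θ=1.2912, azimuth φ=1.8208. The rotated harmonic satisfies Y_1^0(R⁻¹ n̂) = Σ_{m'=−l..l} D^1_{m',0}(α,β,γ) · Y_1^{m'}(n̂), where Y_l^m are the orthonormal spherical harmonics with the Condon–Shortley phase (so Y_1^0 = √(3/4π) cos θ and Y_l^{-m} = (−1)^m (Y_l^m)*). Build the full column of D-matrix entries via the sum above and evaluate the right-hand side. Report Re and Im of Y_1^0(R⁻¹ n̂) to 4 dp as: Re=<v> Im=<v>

Need the full column D^1_{m',0} for m'=−1..1 at α=1.5255, β=2.7237, γ=5.0594.
cos(β/2)=0.207429, sin(β/2)=0.978250
d^1_{-1,0}: single k=1 term ⇒ +0.286969;  D = +0.012994+0.286675i
d^1_{0,0}: k∈[0..1] ⇒ +0.043027 -0.956973 = -0.913946;  D = -0.913946+0.000000i
d^1_{1,0}: single k=0 term ⇒ -0.286969;  D = -0.012994+0.286675i
Y_1^{m'}(θ=1.2912,φ=1.8208) and Σ D·Y over m':
  (+0.0130+0.2867i)·(-0.0822-0.3218i)  (-0.9139+0.0000i)·(+0.1348+0.0000i)  (-0.0130+0.2867i)·(+0.0822-0.3218i)
Y_1^0(R⁻¹ n̂) = +0.059107+0.000000i

Re=0.0591 Im=0.0000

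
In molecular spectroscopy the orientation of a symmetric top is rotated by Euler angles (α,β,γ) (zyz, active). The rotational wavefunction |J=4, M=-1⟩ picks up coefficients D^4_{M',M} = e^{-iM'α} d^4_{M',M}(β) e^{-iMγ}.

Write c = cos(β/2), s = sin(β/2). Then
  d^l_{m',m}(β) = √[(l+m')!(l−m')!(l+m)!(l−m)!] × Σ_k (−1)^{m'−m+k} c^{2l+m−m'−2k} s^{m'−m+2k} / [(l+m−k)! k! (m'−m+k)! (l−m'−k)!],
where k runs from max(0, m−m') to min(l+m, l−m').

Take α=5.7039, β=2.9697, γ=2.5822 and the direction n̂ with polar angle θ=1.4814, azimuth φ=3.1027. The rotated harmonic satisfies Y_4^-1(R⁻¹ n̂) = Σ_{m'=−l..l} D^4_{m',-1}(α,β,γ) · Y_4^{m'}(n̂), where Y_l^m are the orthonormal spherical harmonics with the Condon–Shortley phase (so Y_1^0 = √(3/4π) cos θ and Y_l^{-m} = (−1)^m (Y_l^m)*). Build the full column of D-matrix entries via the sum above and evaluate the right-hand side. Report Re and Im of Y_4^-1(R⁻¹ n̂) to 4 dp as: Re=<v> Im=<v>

Need the full column D^4_{m',-1} for m'=−4..4 at α=5.7039, β=2.9697, γ=2.5822.
cos(β/2)=0.085841, sin(β/2)=0.996309
d^4_{-4,-1}: single k=3 term ⇒ +0.000034;  D = +0.000033+0.000009i
d^4_{-3,-1}: k∈[2..3] ⇒ +0.000003 -0.000708 = -0.000705;  D = -0.000468-0.000527i
d^4_{-2,-1}: k∈[1..3] ⇒ +0.000000 -0.000098 +0.008781 = +0.008684;  D = +0.001273+0.008590i
d^4_{-1,-1}: k∈[0..3] ⇒ +0.000000 -0.000006 +0.001605 -0.072069 = -0.070470;  D = +0.029513-0.063993i
d^4_{0,-1}: k∈[0..3] ⇒ -0.000000 +0.000124 -0.016661 +0.374081 = +0.357543;  D = -0.303045+0.189738i
d^4_{1,-1}: k∈[0..3] ⇒ +0.000004 -0.001605 +0.108104 -0.970850 = -0.864347;  D = +0.864176+0.017193i
d^4_{2,-1}: k∈[0..2] ⇒ -0.000065 +0.013172 -0.354884 = -0.341777;  D = +0.282240+0.192750i
d^4_{3,-1}: k∈[0..1] ⇒ +0.000708 -0.057203 = -0.056495;  D = +0.021601+0.052203i
d^4_{4,-1}: single k=0 term ⇒ -0.004647;  D = -0.000864+0.004566i
Y_4^{m'}(θ=1.4814,φ=3.1027) and Σ D·Y over m':
  (+0.0000+0.0000i)·(+0.4302+0.0675i)  (-0.0005-0.0005i)·(-0.1097-0.0129i)  (+0.0013+0.0086i)·(-0.3124-0.0243i)  (+0.0295-0.0640i)·(+0.1238+0.0048i)  (-0.3030+0.1897i)·(+0.2923+0.0000i)  (+0.8642+0.0172i)·(-0.1238+0.0048i)  (+0.2822+0.1928i)·(-0.3124+0.0243i)  (+0.0216+0.0522i)·(+0.1097-0.0129i)  (-0.0009+0.0046i)·(+0.4302-0.0675i)
Y_4^-1(R⁻¹ n̂) = -0.281670+0.001199i

Re=-0.2817 Im=0.0012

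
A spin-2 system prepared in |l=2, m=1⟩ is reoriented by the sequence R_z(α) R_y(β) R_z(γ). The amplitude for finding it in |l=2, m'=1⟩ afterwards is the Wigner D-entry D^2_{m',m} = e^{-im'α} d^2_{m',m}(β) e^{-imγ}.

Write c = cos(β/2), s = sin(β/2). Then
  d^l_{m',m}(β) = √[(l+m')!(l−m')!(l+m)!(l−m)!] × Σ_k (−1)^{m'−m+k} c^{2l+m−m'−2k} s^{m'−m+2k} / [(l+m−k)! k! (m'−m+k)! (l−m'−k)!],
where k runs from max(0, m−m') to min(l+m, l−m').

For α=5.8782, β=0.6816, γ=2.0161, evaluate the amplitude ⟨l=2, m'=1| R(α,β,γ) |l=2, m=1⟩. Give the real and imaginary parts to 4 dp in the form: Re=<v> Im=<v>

Re=-0.0198 Im=-0.4909

D^2_{1,1}(5.8782,0.6816,2.0161) = e^{-i·1·5.8782}·d^2_{1,1}(0.6816)·e^{-i·1·2.0161}. Compute d first:
Half-angle: c=0.942488, s=0.334241. N=√(6·1·6·1)=6.000000
The bounds max(0,m−m')=0 and min(l+m,l−m')=1 give 2 terms
  k=0: (−1)^0·6.0000/(6)·0.9425^4·0.3342^0 = +0.789046
  k=1: (−1)^1·6.0000/(2)·0.9425^2·0.3342^2 = -0.297709
d^2_{1,1}(0.6816) = +0.789046 -0.297709 = +0.491337
Attach z-rotation phases: D = e^{-i(1)(5.8782)}·(+0.491337)·e^{-i(1)(2.0161)} = -0.019805-0.490938i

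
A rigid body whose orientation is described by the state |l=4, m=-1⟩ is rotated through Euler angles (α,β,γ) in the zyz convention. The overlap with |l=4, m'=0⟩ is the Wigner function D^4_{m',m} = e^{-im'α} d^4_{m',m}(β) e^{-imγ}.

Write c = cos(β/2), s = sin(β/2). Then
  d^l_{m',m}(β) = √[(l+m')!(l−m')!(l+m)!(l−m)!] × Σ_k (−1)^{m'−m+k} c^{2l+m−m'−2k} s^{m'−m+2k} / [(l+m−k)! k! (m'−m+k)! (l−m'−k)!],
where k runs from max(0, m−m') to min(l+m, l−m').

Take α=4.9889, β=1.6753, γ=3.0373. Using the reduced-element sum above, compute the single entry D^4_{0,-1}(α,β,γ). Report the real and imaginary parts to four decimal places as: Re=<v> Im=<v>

Re=0.1686 Im=-0.0177

Split into d^4_{0,-1}(β=1.6753) × two z-phases.
Half-angle: c=0.669211, s=0.743073. N=√(24·24·6·120)=643.987578
k∈{0,1,2,3} keeps every argument non-negative
  k=0: (−1)^1·643.9876/(144)·0.6692^7·0.7431^1 = -0.199750
  k=1: (−1)^2·643.9876/(24)·0.6692^5·0.7431^3 = +1.477661
  k=2: (−1)^3·643.9876/(24)·0.6692^3·0.7431^5 = -1.821844
  k=3: (−1)^4·643.9876/(144)·0.6692^1·0.7431^7 = +0.374366
d^4_{0,-1}(1.6753) = -0.199750 +1.477661 -1.821844 +0.374366 = -0.169567
Phases: e^{-i·(0)·4.9889}=+1.000000+0.000000i, e^{-i·(-1)·3.0373}=-0.994566+0.104104i ⇒ D=+0.168646-0.017653i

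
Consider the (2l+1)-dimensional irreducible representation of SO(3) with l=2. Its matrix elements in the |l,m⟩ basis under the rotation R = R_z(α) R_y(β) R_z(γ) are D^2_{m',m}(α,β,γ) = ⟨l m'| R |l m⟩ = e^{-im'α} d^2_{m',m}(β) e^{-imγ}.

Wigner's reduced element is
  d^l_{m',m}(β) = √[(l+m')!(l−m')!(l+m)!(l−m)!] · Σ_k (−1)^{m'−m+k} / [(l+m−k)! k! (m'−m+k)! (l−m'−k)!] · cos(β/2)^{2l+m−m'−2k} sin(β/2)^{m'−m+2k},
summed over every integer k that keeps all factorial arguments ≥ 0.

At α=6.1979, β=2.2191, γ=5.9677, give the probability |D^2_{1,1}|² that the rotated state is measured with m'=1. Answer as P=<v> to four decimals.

P=0.1912

Split into d^2_{1,1}(β=2.2191) × two z-phases.
Half-angle: c=0.445065, s=0.895498. N=√(6·1·6·1)=6.000000
k∈{0,1} keeps every argument non-negative
  k=0: (−1)^0·6.0000/(6)·0.4451^4·0.8955^0 = +0.039237
  k=1: (−1)^1·6.0000/(2)·0.4451^2·0.8955^2 = -0.476537
d^2_{1,1}(2.2191) = +0.039237 -0.476537 = -0.437301
|D^2_{1,1}|² = |d^2_{1,1}(β)|² = (-0.437301)² = 0.191232 (the z-rotation phases have unit modulus)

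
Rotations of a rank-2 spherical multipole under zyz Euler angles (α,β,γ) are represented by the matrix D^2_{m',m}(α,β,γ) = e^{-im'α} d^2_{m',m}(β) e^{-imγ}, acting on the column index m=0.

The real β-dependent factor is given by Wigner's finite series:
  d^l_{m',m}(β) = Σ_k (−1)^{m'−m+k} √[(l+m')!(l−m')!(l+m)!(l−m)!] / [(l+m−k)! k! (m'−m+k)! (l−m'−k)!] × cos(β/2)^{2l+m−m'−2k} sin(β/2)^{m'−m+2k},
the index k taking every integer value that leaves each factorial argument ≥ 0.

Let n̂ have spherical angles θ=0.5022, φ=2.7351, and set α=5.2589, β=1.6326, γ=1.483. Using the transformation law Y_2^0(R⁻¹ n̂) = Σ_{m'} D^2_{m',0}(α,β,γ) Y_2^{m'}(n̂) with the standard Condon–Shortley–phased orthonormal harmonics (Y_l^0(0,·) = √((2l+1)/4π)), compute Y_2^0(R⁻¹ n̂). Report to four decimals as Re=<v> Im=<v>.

Need the full column D^2_{m',0} for m'=−2..2 at α=5.2589, β=1.6326, γ=1.483.
cos(β/2)=0.684922, sin(β/2)=0.728617
d^2_{-2,0}: single k=2 term ⇒ +0.610036;  D = -0.280497-0.541725i
d^2_{-1,0}: k∈[1..2] ⇒ +0.573453 -0.648954 = -0.075501;  D = -0.039239+0.064504i
d^2_{0,0}: k∈[0..2] ⇒ +0.220072 -0.996185 +0.281836 = -0.494278;  D = -0.494278+0.000000i
d^2_{1,0}: k∈[0..1] ⇒ -0.573453 +0.648954 = +0.075501;  D = +0.039239+0.064504i
d^2_{2,0}: single k=0 term ⇒ +0.610036;  D = -0.280497+0.541725i
Y_2^{m'}(θ=0.5022,φ=2.7351) and Σ D·Y over m':
  (-0.2805-0.5417i)·(+0.0615+0.0650i)  (-0.0392+0.0645i)·(-0.2994-0.1289i)  (-0.4943+0.0000i)·(+0.4116+0.0000i)  (+0.0392+0.0645i)·(+0.2994-0.1289i)  (-0.2805+0.5417i)·(+0.0615-0.0650i)
Y_2^0(R⁻¹ n̂) = -0.127377+0.000000i

Re=-0.1274 Im=0.0000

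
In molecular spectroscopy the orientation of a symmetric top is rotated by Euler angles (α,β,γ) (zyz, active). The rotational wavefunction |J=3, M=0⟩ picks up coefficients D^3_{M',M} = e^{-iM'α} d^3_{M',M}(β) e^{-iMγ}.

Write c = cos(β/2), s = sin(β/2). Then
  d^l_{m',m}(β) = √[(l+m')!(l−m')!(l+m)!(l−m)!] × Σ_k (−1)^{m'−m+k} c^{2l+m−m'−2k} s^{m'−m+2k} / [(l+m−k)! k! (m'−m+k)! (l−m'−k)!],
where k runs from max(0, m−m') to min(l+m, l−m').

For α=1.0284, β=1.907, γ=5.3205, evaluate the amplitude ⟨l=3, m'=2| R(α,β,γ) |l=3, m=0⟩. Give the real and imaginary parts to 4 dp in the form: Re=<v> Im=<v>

D^3_{2,0}(1.0284,1.907,5.3205) = e^{-i·2·1.0284}·d^3_{2,0}(1.907)·e^{-i·0·5.3205}. Compute d first:
Half-angle: c=0.578833, s=0.815446. N=√(120·1·6·6)=65.726707
k: max(0,(0)−(2))=0 … min(3+(0),3−(2))=1
  k=0: (−1)^2·65.7267/(12)·0.5788^4·0.8154^2 = +0.408849
  k=1: (−1)^3·65.7267/(12)·0.5788^2·0.8154^4 = -0.811425
d^3_{2,0}(1.907) = +0.408849 -0.811425 = -0.402575
Phases: e^{-i·(2)·1.0284}=-0.467096-0.884207i, e^{-i·(0)·5.3205}=+1.000000+0.000000i ⇒ D=+0.188041+0.355960i

Re=0.1880 Im=0.3560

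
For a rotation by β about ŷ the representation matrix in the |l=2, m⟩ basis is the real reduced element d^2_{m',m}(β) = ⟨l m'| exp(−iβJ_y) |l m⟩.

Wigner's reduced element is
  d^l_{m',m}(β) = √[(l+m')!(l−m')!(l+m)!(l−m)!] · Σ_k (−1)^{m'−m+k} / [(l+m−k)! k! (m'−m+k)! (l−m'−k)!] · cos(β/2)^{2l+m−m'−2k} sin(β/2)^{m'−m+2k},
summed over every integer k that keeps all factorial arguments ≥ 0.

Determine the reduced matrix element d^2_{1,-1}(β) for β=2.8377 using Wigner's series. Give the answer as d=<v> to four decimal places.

d=-0.8875

d^2_{1,-1}(β=2.8377) via Wigner's sum:
With c≡cos(β/2)=0.151362 and s≡sin(β/2)=0.988478, N=[6·1·1·6]^{1/2}=6.000000
k∈{0,1} keeps every argument non-negative
  k=0: (−1)^2·6.0000/(2)·0.1514^2·0.9885^2 = +0.067157
  k=1: (−1)^3·6.0000/(6)·0.1514^0·0.9885^4 = -0.954704
d^2_{1,-1}(2.8377) = +0.067157 -0.954704 = -0.887547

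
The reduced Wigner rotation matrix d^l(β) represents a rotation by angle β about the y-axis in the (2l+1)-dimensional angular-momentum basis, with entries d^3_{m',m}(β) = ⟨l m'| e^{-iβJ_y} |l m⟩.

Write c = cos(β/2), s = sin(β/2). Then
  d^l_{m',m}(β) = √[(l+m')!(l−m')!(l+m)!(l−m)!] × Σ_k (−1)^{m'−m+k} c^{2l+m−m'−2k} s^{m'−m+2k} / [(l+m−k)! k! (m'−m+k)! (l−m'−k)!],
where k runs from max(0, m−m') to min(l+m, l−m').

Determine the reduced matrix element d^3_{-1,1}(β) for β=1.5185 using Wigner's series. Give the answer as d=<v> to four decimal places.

d=-0.0517

d^3_{-1,1}(β=1.5185) via Wigner's sum:
Half-angle: c=0.725352, s=0.688378. N=√(2·24·24·2)=48.000000
k∈{2,3,4} keeps every argument non-negative
  k=2: (−1)^0·48.0000/(8)·0.7254^4·0.6884^2 = +0.787048
  k=3: (−1)^1·48.0000/(6)·0.7254^2·0.6884^4 = -0.945138
  k=4: (−1)^2·48.0000/(48)·0.7254^0·0.6884^6 = +0.106405
d^3_{-1,1}(1.5185) = +0.787048 -0.945138 +0.106405 = -0.051685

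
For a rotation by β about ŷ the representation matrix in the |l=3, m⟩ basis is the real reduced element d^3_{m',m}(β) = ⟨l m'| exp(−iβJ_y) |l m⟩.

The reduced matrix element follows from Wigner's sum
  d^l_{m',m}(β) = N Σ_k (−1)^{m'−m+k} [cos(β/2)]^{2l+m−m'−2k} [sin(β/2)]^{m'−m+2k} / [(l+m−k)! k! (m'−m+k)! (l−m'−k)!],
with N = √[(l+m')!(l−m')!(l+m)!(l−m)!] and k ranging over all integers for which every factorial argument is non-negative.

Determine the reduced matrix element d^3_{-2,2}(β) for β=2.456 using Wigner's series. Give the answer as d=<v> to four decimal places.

d=-0.2535

d^3_{-2,2}(β=2.456) via Wigner's sum:
With c≡cos(β/2)=0.336122 and s≡sin(β/2)=0.941818, N=[1·120·120·1]^{1/2}=120.000000
Admissible k: 4..5 (factorial args all ≥0)
  k=4: (−1)^0·120.0000/(24)·0.3361^2·0.9418^4 = +0.444460
  k=5: (−1)^1·120.0000/(120)·0.3361^0·0.9418^6 = -0.697916
d^3_{-2,2}(2.456) = +0.444460 -0.697916 = -0.253456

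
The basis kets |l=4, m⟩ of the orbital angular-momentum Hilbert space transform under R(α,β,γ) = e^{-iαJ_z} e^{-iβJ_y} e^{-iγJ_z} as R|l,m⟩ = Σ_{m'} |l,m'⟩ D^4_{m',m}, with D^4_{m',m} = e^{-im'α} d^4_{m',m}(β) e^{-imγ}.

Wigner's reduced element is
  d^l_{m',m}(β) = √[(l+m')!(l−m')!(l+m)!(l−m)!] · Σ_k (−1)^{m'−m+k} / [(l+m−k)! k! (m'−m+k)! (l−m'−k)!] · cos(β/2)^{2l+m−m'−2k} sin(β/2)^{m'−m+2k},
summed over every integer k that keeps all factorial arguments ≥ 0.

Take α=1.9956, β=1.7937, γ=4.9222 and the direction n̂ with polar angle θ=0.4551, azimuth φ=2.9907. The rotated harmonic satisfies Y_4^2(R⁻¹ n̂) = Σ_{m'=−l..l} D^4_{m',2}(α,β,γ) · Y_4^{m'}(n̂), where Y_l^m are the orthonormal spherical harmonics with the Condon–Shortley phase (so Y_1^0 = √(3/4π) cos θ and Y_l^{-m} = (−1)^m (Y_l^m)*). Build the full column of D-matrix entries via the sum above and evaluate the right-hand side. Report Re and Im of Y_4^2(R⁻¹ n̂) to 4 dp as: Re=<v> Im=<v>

Need the full column D^4_{m',2} for m'=−4..4 at α=1.9956, β=1.7937, γ=4.9222.
cos(β/2)=0.624074, sin(β/2)=0.781365
d^4_{-4,2}: single k=6 term ⇒ +0.469003;  D = -0.134653-0.449257i
d^4_{-3,2}: k∈[5..6] ⇒ +0.794628 -0.415220 = +0.379409;  D = -0.286238+0.249035i
d^4_{-2,2}: k∈[4..6] ⇒ +0.848110 -1.063598 +0.138941 = -0.076546;  D = -0.069578-0.031909i
d^4_{-1,2}: k∈[3..5] ⇒ +0.638643 -1.501706 +0.470815 = -0.392248;  D = -0.002032+0.392242i
d^4_{0,2}: k∈[2..4] ⇒ +0.342174 -1.430379 +0.840848 = -0.247357;  D = +0.225897-0.100777i
d^4_{1,2}: k∈[1..3] ⇒ +0.122221 -0.957965 +1.001137 = +0.165393;  D = +0.123646+0.109847i
d^4_{2,2}: k∈[0..2] ⇒ +0.023009 -0.432820 +0.848110 = +0.438299;  D = +0.130182-0.418520i
d^4_{3,2}: k∈[0..1] ⇒ -0.107788 +0.506908 = +0.399119;  D = -0.396092+0.049062i
d^4_{4,2}: single k=0 term ⇒ +0.190856;  D = +0.099439+0.162904i
Y_4^{m'}(θ=0.4551,φ=2.9907) and Σ D·Y over m':
  (-0.1347-0.4493i)·(+0.0136+0.0094i)  (-0.2862+0.2490i)·(-0.0859-0.0418i)  (-0.0696-0.0319i)·(+0.2868+0.0893i)  (-0.0020+0.3922i)·(-0.4889-0.0743i)  (+0.2259-0.1008i)·(+0.1670+0.0000i)  (+0.1236+0.1098i)·(+0.4889-0.0743i)  (+0.1302-0.4185i)·(+0.2868-0.0893i)  (-0.3961+0.0491i)·(+0.0859-0.0418i)  (+0.0994+0.1629i)·(+0.0136-0.0094i)
Y_4^2(R⁻¹ n̂) = +0.127623-0.305713i

Re=0.1276 Im=-0.3057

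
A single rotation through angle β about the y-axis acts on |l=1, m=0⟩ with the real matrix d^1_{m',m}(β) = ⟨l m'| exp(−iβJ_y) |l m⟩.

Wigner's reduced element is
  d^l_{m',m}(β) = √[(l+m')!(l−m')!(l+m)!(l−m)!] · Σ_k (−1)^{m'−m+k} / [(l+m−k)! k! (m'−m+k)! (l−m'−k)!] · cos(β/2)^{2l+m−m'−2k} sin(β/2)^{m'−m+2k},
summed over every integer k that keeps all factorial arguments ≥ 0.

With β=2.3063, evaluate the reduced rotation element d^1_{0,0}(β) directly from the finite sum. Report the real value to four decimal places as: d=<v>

d^1_{0,0}(β=2.3063) via Wigner's sum:
With c≡cos(β/2)=0.405610 and s≡sin(β/2)=0.914046, N=[1·1·1·1]^{1/2}=1.000000
k: max(0,(0)−(0))=0 … min(1+(0),1−(0))=1
  k=0: (−1)^0·1.0000/(1)·0.4056^2·0.9140^0 = +0.164520
  k=1: (−1)^1·1.0000/(1)·0.4056^0·0.9140^2 = -0.835480
d^1_{0,0}(2.3063) = +0.164520 -0.835480 = -0.670961

d=-0.6710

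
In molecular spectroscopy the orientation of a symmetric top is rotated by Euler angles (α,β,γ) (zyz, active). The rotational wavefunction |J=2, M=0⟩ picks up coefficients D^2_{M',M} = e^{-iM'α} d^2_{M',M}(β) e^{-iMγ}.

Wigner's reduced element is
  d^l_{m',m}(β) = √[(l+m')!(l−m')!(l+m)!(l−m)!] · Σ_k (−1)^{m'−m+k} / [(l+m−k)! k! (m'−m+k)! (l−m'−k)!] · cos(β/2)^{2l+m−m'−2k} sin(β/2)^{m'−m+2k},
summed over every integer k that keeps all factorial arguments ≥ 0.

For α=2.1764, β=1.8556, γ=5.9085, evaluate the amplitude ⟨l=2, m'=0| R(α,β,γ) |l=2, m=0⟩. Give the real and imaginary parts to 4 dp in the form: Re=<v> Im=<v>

Re=-0.3816 Im=0.0000

D^2_{0,0}(2.1764,1.8556,5.9085) = e^{-i·0·2.1764}·d^2_{0,0}(1.8556)·e^{-i·0·5.9085}. Compute d first:
c=cos(1.8556/2)=0.599596, s=sin(1.8556/2)=0.800303; N=√[2·2·2·2]=4.000000
Admissible k: 0..2 (factorial args all ≥0)
  k=0: (−1)^0·4.0000/(4)·0.5996^4·0.8003^0 = +0.129251
  k=1: (−1)^1·4.0000/(1)·0.5996^2·0.8003^2 = -0.921056
  k=2: (−1)^2·4.0000/(4)·0.5996^0·0.8003^4 = +0.410220
d^2_{0,0}(1.8556) = +0.129251 -0.921056 +0.410220 = -0.381585
Phases: e^{-i·(0)·2.1764}=+1.000000+0.000000i, e^{-i·(0)·5.9085}=+1.000000+0.000000i ⇒ D=-0.381585+0.000000i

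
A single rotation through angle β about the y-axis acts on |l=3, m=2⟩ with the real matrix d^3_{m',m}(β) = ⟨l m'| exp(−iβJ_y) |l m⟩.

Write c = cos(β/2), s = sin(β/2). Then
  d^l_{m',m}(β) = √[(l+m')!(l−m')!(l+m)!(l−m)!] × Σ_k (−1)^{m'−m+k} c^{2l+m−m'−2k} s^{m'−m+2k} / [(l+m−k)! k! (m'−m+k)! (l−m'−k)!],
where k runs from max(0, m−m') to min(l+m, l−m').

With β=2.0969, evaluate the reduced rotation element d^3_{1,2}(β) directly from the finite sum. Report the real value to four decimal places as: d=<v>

d=-0.4265

d^3_{1,2}(β=2.0969) via Wigner's sum:
c=cos(2.0969/2)=0.498915, s=sin(2.0969/2)=0.866651; N=√[24·2·120·1]=75.894664
The bounds max(0,m−m')=1 and min(l+m,l−m')=2 give 2 terms
  k=1: (−1)^0·75.8947/(24)·0.4989^5·0.8667^1 = +0.084718
  k=2: (−1)^1·75.8947/(12)·0.4989^3·0.8667^3 = -0.511260
d^3_{1,2}(2.0969) = +0.084718 -0.511260 = -0.426542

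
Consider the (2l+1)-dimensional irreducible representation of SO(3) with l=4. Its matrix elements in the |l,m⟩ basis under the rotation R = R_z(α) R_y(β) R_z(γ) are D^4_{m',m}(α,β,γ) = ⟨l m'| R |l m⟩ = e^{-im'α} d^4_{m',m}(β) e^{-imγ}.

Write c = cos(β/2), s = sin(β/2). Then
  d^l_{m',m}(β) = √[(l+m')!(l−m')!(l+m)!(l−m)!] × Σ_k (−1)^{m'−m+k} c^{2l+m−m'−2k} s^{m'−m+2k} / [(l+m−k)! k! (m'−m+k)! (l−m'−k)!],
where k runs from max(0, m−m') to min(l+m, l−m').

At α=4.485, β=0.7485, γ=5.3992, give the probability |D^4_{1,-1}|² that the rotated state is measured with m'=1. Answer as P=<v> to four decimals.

P=0.2476

D^4_{1,-1}(4.485,0.7485,5.3992) = e^{-i·1·4.485}·d^4_{1,-1}(0.7485)·e^{-i·-1·5.3992}. Compute d first:
With c≡cos(β/2)=0.930782 and s≡sin(β/2)=0.365575, N=[120·6·6·120]^{1/2}=720.000000
Admissible k: 0..3 (factorial args all ≥0)
  k=0: (−1)^2·720.0000/(72)·0.9308^6·0.3656^2 = +0.869040
  k=1: (−1)^3·720.0000/(24)·0.9308^4·0.3656^4 = -0.402177
  k=2: (−1)^4·720.0000/(48)·0.9308^2·0.3656^6 = +0.031020
  k=3: (−1)^5·720.0000/(720)·0.9308^0·0.3656^8 = -0.000319
d^4_{1,-1}(0.7485) = +0.869040 -0.402177 +0.031020 -0.000319 = +0.497565
|D^4_{1,-1}|² = |d^4_{1,-1}(β)|² = (+0.497565)² = 0.247570 (the z-rotation phases have unit modulus)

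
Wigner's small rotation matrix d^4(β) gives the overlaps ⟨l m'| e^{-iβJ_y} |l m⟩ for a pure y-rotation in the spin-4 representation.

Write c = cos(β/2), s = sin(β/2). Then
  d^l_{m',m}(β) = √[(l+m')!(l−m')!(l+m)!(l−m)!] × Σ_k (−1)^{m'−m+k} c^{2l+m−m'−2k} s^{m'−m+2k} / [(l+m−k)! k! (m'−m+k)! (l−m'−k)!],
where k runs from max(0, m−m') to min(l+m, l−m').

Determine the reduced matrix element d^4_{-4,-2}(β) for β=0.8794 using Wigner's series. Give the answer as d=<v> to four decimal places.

d^4_{-4,-2}(β=0.8794) via Wigner's sum:
Half-angle: c=0.904879, s=0.425668. N=√(1·40320·2·720)=7619.763776
k∈{2} keeps every argument non-negative
  k=2: (−1)^0·7619.7638/(1440)·0.9049^6·0.4257^2 = +0.526339
d^4_{-4,-2}(0.8794) = +0.526339

d=0.5263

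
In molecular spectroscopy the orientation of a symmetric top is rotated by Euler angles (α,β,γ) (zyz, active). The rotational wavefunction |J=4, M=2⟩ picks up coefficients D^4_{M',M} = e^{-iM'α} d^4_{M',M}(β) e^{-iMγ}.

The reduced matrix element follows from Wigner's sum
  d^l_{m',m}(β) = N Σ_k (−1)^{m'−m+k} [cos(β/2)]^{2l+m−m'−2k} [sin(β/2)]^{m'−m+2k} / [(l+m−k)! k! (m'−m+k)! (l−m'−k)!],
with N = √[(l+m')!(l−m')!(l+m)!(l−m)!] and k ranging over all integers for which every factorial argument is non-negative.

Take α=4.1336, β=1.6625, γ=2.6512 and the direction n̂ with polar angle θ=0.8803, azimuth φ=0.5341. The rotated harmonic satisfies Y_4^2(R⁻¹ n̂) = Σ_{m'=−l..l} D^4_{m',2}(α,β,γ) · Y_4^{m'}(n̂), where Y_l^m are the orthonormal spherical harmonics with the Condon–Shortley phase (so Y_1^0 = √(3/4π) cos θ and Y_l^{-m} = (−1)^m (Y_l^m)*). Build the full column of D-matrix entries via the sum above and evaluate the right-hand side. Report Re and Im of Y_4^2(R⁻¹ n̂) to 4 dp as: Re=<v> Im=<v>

Re=0.4277 Im=-0.0410

Need the full column D^4_{m',2} for m'=−4..4 at α=4.1336, β=1.6625, γ=2.6512.
cos(β/2)=0.673953, sin(β/2)=0.738774
d^4_{-4,2}: single k=6 term ⇒ +0.390759;  D = +0.091527-0.379889i
d^4_{-3,2}: k∈[5..6] ⇒ +0.756193 -0.302884 = +0.453309;  D = +0.310840+0.329952i
d^4_{-2,2}: k∈[4..6] ⇒ +0.921842 -0.886158 +0.088735 = +0.124419;  D = -0.122480+0.021882i
d^4_{-1,2}: k∈[3..5] ⇒ +0.792863 -1.429071 +0.343438 = -0.292770;  D = -0.114548+0.269431i
d^4_{0,2}: k∈[2..4] ⇒ +0.485201 -1.554731 +0.700570 = -0.368960;  D = -0.205279-0.306582i
d^4_{1,2}: k∈[1..3] ⇒ +0.197950 -1.189294 +0.952714 = -0.038630;  D = +0.038628-0.000434i
d^4_{2,2}: k∈[0..2] ⇒ +0.042563 -0.613736 +0.921842 = +0.350669;  D = +0.188513-0.295688i
d^4_{3,2}: k∈[0..1] ⇒ -0.174575 +0.629315 = +0.454740;  D = +0.187267+0.414391i
d^4_{4,2}: single k=0 term ⇒ +0.270632;  D = -0.267415-0.041606i
Y_4^{m'}(θ=0.8803,φ=0.5341) and Σ D·Y over m':
  (+0.0915-0.3799i)·(-0.0838-0.1320i)  (+0.3108+0.3300i)·(-0.0115-0.3651i)  (-0.1225+0.0219i)·(+0.1762-0.3205i)  (-0.1145+0.2694i)·(-0.0321+0.0190i)  (-0.2053-0.3066i)·(-0.3608+0.0000i)  (+0.0386-0.0004i)·(+0.0321+0.0190i)  (+0.1885-0.2957i)·(+0.1762+0.3205i)  (+0.1873+0.4144i)·(+0.0115-0.3651i)  (-0.2674-0.0416i)·(-0.0838+0.1320i)
Y_4^2(R⁻¹ n̂) = +0.427713-0.040994i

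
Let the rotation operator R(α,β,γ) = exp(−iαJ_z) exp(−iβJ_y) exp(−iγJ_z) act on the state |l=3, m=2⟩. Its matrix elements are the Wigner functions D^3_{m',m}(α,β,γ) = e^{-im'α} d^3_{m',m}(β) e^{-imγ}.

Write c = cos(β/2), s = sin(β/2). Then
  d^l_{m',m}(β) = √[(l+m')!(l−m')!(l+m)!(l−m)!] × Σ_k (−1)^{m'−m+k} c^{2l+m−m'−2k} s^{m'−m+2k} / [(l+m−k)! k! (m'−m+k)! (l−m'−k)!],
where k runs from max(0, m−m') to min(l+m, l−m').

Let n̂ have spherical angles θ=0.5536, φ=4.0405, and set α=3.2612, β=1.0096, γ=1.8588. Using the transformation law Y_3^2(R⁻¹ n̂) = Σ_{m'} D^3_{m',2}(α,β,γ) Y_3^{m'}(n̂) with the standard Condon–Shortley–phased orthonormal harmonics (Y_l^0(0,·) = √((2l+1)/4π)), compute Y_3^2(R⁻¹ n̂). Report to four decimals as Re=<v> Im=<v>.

Need the full column D^3_{m',2} for m'=−3..3 at α=3.2612, β=1.0096, γ=1.8588.
cos(β/2)=0.875271, sin(β/2)=0.483632
d^3_{-3,2}: single k=5 term ⇒ +0.056728;  D = +0.055395-0.012224i
d^3_{-2,2}: k∈[4..5] ⇒ +0.209564 -0.012797 = +0.196768;  D = -0.185713+0.065024i
d^3_{-1,2}: k∈[3..4] ⇒ +0.479738 -0.073235 = +0.406503;  D = +0.364895-0.179154i
d^3_{0,2}: k∈[2..3] ⇒ +0.751903 -0.229566 = +0.522337;  D = -0.438055+0.284507i
d^3_{1,2}: k∈[1..2] ⇒ +0.785649 -0.479738 = +0.305911;  D = +0.234836-0.196045i
d^3_{2,2}: k∈[0..1] ⇒ +0.449631 -0.686391 = -0.236760;  D = +0.162348-0.172332i
d^3_{3,2}: single k=0 term ⇒ -0.608561;  D = -0.361458+0.489586i
Y_3^{m'}(θ=0.5536,φ=4.0405) and Σ D·Y over m':
  (+0.0554-0.0122i)·(+0.0547+0.0261i)  (-0.1857+0.0650i)·(-0.0541-0.2341i)  (+0.3649-0.1792i)·(-0.2769+0.3481i)  (-0.4381+0.2845i)·(+0.1962+0.0000i)  (+0.2348-0.1960i)·(+0.2769+0.3481i)  (+0.1623-0.1723i)·(-0.0541+0.2341i)  (-0.3615+0.4896i)·(-0.0547+0.0261i)
Y_3^2(R⁻¹ n̂) = +0.075880+0.311762i

Re=0.0759 Im=0.3118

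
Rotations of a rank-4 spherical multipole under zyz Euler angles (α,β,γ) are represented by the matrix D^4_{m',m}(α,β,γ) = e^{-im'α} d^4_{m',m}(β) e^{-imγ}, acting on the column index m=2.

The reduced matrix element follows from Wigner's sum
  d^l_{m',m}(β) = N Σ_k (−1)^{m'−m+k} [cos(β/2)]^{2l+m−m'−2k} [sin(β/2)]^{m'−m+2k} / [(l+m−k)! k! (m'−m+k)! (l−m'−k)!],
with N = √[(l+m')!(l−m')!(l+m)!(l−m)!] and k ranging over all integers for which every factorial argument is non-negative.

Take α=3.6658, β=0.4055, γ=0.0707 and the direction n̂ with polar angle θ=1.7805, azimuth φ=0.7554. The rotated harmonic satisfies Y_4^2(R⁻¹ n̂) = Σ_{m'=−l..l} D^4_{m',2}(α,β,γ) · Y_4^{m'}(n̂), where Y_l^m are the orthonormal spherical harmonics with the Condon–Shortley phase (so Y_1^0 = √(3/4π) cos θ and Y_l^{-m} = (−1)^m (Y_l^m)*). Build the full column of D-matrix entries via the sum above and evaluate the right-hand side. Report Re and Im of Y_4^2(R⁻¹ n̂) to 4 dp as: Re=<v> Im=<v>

Need the full column D^4_{m',2} for m'=−4..4 at α=3.6658, β=0.4055, γ=0.0707.
cos(β/2)=0.979517, sin(β/2)=0.201364
d^4_{-4,2}: single k=6 term ⇒ +0.000338;  D = -0.000127+0.000314i
d^4_{-3,2}: k∈[5..6] ⇒ +0.003492 -0.000049 = +0.003443;  D = -0.000479-0.003410i
d^4_{-2,2}: k∈[4..6] ⇒ +0.022702 -0.000768 +0.000003 = +0.021937;  D = +0.013515+0.017279i
d^4_{-1,2}: k∈[3..5] ⇒ +0.104116 -0.006600 +0.000056 = +0.097572;  D = -0.090510-0.036446i
d^4_{0,2}: k∈[2..4] ⇒ +0.339746 -0.038288 +0.000607 = +0.302065;  D = +0.299050-0.042570i
d^4_{1,2}: k∈[1..3] ⇒ +0.739094 -0.156174 +0.004400 = +0.587320;  D = -0.461952+0.362692i
d^4_{2,2}: k∈[0..2] ⇒ +0.847411 -0.429749 +0.022702 = +0.440364;  D = +0.163742-0.408790i
d^4_{3,2}: k∈[0..1] ⇒ -0.651820 +0.082640 = -0.569180;  D = -0.081243-0.563352i
d^4_{4,2}: single k=0 term ⇒ +0.189501;  D = -0.117296-0.148837i
Y_4^{m'}(θ=1.7805,φ=0.7554) and Σ D·Y over m':
  (-0.0001+0.0003i)·(-0.4021-0.0485i)  (-0.0005-0.0034i)·(+0.1562+0.1872i)  (+0.0135+0.0173i)·(-0.0134+0.2225i)  (-0.0905-0.0364i)·(+0.1891-0.1781i)  (+0.2991-0.0426i)·(+0.1868+0.0000i)  (-0.4620+0.3627i)·(-0.1891-0.1781i)  (+0.1637-0.4088i)·(-0.0134-0.2225i)  (-0.0812-0.5634i)·(-0.1562+0.1872i)  (-0.1173-0.1488i)·(-0.4021+0.0485i)
Y_4^2(R⁻¹ n̂) = +0.260164+0.112966i

Re=0.2602 Im=0.1130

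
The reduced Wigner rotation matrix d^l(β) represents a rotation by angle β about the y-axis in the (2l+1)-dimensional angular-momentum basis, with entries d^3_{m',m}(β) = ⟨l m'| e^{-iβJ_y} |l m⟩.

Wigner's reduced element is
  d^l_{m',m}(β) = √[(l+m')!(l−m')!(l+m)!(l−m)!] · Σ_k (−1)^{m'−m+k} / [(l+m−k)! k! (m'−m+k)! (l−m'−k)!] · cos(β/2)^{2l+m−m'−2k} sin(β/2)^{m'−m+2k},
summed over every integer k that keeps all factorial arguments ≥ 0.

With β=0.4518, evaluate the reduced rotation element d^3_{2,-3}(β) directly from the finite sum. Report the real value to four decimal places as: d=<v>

d^3_{2,-3}(β=0.4518) via Wigner's sum:
With c≡cos(β/2)=0.974593 and s≡sin(β/2)=0.223984, N=[120·1·1·720]^{1/2}=293.938769
k∈{0} keeps every argument non-negative
  k=0: (−1)^5·293.9388/(120)·0.9746^1·0.2240^5 = -0.001346
d^3_{2,-3}(0.4518) = -0.001346

d=-0.0013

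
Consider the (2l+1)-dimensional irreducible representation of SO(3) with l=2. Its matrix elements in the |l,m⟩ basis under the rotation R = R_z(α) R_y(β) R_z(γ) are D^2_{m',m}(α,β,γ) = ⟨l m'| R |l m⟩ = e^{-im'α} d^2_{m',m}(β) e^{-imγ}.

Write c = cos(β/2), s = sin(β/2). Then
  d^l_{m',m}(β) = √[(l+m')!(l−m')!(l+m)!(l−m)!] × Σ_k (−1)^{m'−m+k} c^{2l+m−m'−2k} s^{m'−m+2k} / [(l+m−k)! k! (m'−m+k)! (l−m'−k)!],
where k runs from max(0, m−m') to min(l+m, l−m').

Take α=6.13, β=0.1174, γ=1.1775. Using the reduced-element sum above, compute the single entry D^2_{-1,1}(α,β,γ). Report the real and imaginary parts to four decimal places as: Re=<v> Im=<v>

Re=0.0024 Im=-0.0100

First d^2_{-1,1}(β=0.1174), then the phase factors e^{-i(-1)α} and e^{-i(1)γ}:
With c≡cos(β/2)=0.998278 and s≡sin(β/2)=0.058666, N=[1·6·6·1]^{1/2}=6.000000
k: max(0,(1)−(-1))=2 … min(2+(1),2−(-1))=3
  k=2: (−1)^0·6.0000/(2)·0.9983^2·0.0587^2 = +0.010290
  k=3: (−1)^1·6.0000/(6)·0.9983^0·0.0587^4 = -0.000012
d^2_{-1,1}(0.1174) = +0.010290 -0.000012 = +0.010278
Attach z-rotation phases: D = e^{-i(-1)(6.13)}·(+0.010278)·e^{-i(1)(1.1775)} = +0.002444-0.009983i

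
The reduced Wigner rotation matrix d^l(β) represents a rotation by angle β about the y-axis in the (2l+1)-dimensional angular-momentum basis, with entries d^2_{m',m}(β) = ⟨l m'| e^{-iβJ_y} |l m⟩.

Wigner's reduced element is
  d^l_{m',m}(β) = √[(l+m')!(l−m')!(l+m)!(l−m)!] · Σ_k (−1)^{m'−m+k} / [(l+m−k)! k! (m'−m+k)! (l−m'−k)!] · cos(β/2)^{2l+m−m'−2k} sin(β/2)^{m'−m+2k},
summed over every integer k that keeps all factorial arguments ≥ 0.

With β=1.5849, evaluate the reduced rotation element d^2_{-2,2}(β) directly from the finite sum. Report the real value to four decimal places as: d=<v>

d^2_{-2,2}(β=1.5849) via Wigner's sum:
c=cos(1.5849/2)=0.702103, s=sin(1.5849/2)=0.712076; N=√[1·24·24·1]=24.000000
Admissible k: 4..4 (factorial args all ≥0)
  k=4: (−1)^0·24.0000/(24)·0.7021^0·0.7121^4 = +0.257101
d^2_{-2,2}(1.5849) = +0.257101

d=0.2571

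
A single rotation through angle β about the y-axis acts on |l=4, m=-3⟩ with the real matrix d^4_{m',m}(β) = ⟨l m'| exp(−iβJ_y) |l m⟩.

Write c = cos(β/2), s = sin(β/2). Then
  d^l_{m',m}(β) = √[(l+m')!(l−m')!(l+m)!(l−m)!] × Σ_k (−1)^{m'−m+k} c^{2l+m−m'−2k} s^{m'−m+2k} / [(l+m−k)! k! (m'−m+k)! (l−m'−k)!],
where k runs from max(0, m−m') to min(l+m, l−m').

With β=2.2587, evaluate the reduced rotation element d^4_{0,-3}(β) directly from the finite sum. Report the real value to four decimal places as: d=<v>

d^4_{0,-3}(β=2.2587) via Wigner's sum:
c=cos(2.2587/2)=0.427248, s=sin(2.2587/2)=0.904135; N=√[24·24·1·5040]=1703.830978
Admissible k: 0..1 (factorial args all ≥0)
  k=0: (−1)^3·1703.8310/(144)·0.4272^5·0.9041^3 = -0.124498
  k=1: (−1)^4·1703.8310/(144)·0.4272^3·0.9041^5 = +0.557530
d^4_{0,-3}(2.2587) = -0.124498 +0.557530 = +0.433033

d=0.4330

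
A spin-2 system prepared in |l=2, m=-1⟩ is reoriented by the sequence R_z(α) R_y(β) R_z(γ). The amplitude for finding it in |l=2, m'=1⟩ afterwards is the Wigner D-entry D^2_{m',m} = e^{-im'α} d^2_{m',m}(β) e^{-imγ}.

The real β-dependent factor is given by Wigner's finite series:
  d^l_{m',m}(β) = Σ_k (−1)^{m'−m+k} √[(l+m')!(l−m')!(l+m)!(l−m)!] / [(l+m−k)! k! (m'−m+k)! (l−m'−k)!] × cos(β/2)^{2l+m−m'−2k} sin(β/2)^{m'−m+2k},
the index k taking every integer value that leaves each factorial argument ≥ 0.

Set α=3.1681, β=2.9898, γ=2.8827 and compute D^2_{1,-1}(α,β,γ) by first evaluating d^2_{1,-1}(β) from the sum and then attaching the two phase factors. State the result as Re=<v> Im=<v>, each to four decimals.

Re=-0.9321 Im=0.2735

Split into d^2_{1,-1}(β=2.9898) × two z-phases.
c=cos(2.9898/2)=0.075823, s=sin(2.9898/2)=0.997121; N=√[6·1·1·6]=6.000000
Admissible k: 0..1 (factorial args all ≥0)
  k=0: (−1)^2·6.0000/(2)·0.0758^2·0.9971^2 = +0.017148
  k=1: (−1)^3·6.0000/(6)·0.0758^0·0.9971^4 = -0.988535
d^2_{1,-1}(2.9898) = +0.017148 -0.988535 = -0.971386
Phases: e^{-i·(1)·3.1681}=-0.999649+0.026504i, e^{-i·(-1)·2.8827}=-0.966674+0.256010i ⇒ D=-0.932093+0.273485i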